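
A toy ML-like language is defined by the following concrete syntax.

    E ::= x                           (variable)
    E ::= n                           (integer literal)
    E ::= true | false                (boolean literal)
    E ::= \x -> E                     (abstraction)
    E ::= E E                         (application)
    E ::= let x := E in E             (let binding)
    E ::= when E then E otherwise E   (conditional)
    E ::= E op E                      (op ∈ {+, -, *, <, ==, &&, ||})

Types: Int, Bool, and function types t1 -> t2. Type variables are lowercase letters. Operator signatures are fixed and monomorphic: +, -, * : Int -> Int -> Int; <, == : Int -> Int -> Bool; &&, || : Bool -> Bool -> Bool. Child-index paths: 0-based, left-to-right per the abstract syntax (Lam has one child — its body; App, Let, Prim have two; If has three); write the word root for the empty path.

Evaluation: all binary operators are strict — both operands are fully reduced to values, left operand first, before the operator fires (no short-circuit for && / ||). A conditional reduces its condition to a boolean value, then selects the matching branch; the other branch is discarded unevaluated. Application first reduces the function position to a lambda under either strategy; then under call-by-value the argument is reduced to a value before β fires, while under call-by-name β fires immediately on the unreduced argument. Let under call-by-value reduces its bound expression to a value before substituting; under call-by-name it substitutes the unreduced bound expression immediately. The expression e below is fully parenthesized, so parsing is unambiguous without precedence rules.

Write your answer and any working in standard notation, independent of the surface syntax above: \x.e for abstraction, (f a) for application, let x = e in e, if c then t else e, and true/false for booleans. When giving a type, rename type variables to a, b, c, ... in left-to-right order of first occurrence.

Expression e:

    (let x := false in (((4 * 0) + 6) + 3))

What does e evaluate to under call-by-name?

Answer: 9

Working:
step 0: (let x = false in (((4 * 0) + 6) + 3))
step 1: [let@root] (((4 * 0) + 6) + 3)
step 2: [delta@0.0] ((0 + 6) + 3)
step 3: [delta@0] (6 + 3)
step 4: [delta@root] 9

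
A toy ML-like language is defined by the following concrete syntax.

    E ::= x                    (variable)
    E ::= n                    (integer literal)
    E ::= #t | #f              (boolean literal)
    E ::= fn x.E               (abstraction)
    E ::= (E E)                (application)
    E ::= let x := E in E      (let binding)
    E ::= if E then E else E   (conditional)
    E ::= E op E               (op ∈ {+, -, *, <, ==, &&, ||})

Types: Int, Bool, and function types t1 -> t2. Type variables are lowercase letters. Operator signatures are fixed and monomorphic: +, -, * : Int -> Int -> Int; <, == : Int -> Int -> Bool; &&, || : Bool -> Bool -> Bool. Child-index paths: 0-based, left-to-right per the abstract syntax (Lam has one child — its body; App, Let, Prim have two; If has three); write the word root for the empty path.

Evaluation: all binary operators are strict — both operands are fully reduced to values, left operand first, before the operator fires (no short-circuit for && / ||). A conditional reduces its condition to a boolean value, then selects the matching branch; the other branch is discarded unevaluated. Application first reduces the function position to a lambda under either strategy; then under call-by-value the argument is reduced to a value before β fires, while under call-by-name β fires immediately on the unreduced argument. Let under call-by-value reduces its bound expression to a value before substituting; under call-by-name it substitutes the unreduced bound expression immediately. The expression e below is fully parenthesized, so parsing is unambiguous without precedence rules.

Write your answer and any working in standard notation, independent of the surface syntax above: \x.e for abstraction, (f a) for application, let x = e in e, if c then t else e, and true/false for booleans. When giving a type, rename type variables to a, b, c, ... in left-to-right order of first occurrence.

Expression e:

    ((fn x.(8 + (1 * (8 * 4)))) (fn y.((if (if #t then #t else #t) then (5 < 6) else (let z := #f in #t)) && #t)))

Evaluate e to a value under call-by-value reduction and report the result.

Working:
step 0: ((\x.(8 + (1 * (8 * 4)))) (\y.((if (if true then true else true) then (5 < 6) else (let z = false in true)) && true)))
step 1: [beta@root] (8 + (1 * (8 * 4)))
step 2: [delta@1.1] (8 + (1 * 32))
step 3: [delta@1] (8 + 32)
step 4: [delta@root] 40

Answer: 40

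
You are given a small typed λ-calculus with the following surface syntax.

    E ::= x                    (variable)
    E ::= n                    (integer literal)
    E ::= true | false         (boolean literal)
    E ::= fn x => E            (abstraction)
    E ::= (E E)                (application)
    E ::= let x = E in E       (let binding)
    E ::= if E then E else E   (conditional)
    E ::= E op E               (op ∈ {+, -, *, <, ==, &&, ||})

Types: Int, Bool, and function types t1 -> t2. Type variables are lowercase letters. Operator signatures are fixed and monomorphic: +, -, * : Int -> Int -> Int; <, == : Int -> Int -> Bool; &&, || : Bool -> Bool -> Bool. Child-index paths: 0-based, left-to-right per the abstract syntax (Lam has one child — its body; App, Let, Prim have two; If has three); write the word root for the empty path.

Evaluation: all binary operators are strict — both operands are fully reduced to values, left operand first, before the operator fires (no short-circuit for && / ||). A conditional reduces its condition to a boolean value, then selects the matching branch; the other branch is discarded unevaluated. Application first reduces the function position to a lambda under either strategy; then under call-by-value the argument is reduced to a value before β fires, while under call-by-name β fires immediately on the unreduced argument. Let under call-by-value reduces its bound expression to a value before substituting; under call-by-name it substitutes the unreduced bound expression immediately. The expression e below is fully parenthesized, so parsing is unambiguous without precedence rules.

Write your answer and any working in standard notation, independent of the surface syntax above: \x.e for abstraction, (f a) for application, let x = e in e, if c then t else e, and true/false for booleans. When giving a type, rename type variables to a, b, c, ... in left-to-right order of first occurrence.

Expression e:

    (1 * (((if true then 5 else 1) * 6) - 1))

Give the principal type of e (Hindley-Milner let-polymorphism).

Answer: Int

Trace:
  unify Int ~ Int
  unify Bool ~ Bool
  unify Int ~ Int
  unify Int ~ Int
  unify Int ~ Int
  unify Int ~ Int
  unify Int ~ Int
  unify Int ~ Int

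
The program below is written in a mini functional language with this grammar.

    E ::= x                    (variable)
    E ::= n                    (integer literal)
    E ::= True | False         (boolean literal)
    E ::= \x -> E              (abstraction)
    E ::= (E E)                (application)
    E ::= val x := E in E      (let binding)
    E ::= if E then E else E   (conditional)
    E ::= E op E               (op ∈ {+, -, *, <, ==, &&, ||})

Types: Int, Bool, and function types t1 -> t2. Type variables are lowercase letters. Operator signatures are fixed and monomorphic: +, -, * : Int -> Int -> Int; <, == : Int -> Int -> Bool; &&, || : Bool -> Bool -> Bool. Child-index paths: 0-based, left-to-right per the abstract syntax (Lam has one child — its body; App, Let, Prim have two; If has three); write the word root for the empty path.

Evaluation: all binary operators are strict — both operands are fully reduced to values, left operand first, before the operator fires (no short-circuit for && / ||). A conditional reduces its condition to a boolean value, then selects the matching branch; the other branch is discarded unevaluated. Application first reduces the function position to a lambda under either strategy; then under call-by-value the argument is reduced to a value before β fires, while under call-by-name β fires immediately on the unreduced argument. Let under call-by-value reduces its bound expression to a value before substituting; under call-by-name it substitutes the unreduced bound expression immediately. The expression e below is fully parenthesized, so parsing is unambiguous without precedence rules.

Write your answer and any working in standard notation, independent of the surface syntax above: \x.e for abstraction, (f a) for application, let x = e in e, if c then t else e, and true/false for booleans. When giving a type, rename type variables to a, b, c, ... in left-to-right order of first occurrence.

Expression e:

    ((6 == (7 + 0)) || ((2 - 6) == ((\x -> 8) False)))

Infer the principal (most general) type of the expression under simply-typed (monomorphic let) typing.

Answer: Bool

Derivation:
  unify Int ~ Int
  unify Int ~ Int
  unify Int ~ Int
  unify Int ~ Int
  unify Bool ~ Bool
  unify Int ~ Int
  unify Int ~ Int
  unify Int ~ Int
\x._ : a -> Int
  unify a -> Int ~ Bool -> b
  unify a ~ Bool
  unify Int ~ b
_ _ : Int
  unify Int ~ Int
  unify Bool ~ Bool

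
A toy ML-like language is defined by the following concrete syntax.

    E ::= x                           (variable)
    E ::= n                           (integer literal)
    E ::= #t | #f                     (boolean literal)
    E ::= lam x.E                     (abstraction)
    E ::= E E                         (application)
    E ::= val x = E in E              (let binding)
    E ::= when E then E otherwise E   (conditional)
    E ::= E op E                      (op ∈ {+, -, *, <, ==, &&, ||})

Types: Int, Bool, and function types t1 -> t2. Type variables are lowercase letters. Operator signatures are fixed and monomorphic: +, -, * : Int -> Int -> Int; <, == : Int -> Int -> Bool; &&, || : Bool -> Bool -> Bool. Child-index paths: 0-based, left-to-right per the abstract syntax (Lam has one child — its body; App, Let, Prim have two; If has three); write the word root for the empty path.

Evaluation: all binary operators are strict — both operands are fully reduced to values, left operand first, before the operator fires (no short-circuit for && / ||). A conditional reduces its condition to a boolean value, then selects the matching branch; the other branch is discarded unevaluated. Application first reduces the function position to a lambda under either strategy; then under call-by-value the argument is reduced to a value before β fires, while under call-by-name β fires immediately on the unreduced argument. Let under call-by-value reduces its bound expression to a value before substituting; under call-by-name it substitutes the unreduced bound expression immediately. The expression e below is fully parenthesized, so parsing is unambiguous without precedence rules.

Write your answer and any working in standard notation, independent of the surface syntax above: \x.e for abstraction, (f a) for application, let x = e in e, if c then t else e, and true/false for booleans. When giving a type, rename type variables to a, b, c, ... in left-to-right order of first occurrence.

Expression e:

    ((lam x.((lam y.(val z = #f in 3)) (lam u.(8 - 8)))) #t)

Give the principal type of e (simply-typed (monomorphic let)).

Answer: Int

Trace:
let z : Bool
\y._ : b -> Int
  unify Int ~ Int
  unify Int ~ Int
\u._ : c -> Int
  unify b -> Int ~ (c -> Int) -> d
  unify b ~ c -> Int
  unify Int ~ d
_ _ : Int
\x._ : a -> Int
  unify a -> Int ~ Bool -> e
  unify a ~ Bool
  unify Int ~ e
_ _ : Int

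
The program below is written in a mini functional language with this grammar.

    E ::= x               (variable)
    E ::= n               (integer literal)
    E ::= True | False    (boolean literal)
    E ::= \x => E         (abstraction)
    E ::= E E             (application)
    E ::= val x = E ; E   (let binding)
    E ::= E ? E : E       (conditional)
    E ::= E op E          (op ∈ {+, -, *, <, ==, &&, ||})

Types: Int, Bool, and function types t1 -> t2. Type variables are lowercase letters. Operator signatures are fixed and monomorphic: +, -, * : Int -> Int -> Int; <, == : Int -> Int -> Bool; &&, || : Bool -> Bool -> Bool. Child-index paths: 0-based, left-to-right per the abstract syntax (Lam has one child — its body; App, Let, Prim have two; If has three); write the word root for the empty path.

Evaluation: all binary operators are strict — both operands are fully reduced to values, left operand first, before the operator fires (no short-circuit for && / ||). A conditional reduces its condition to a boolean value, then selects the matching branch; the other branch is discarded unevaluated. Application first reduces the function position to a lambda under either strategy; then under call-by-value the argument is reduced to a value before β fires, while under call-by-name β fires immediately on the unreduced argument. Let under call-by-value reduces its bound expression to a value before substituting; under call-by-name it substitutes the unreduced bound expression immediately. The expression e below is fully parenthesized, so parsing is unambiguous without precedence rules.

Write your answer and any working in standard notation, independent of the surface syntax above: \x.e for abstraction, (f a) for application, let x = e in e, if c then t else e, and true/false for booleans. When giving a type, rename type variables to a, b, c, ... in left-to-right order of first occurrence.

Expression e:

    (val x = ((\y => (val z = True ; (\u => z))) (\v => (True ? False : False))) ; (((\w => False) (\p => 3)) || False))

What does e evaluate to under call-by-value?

Answer: false

Working:
step 0: (let x = ((\y.(let z = true in (\u.z))) (\v.(if true then false else false))) in (((\w.false) (\p.3)) || false))
step 1: [beta@0] (let x = (let z = true in (\u.z)) in (((\w.false) (\p.3)) || false))
step 2: [let@0] (let x = (\u.true) in (((\w.false) (\p.3)) || false))
step 3: [let@root] (((\w.false) (\p.3)) || false)
step 4: [beta@0] (false || false)
step 5: [delta@root] false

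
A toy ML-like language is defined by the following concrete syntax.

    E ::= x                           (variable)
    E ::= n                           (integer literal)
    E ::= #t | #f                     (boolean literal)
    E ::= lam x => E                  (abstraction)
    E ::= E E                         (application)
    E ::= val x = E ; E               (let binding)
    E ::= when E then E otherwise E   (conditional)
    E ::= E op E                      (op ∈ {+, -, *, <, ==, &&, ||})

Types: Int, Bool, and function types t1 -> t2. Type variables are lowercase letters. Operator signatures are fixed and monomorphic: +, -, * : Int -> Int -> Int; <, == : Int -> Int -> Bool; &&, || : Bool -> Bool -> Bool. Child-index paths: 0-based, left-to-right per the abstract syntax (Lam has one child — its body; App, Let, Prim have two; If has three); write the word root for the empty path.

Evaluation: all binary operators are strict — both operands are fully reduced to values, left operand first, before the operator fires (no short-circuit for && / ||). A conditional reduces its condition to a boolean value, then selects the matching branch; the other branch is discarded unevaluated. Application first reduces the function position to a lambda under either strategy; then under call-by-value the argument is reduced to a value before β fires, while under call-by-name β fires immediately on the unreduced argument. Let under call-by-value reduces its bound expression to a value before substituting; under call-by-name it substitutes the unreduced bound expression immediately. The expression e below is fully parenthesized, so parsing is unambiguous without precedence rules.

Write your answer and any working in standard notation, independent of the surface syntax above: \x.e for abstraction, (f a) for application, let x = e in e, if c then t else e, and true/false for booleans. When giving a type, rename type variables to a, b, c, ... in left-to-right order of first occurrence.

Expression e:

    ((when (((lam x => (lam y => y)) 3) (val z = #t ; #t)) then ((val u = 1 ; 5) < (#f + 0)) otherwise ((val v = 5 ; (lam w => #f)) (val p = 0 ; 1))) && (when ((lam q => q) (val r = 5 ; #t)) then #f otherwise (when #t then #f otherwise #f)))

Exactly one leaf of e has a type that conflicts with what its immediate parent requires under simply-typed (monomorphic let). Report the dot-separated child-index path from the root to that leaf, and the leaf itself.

Answer: 0.1.1.0 : false

Derivation:
y : b
\y._ : b -> b
\x._ : a -> b -> b
  unify a -> b -> b ~ Int -> c
  unify a ~ Int
  unify b -> b ~ c
_ _ : b -> b
let z : Bool
  unify b -> b ~ Bool -> d
  unify b ~ Bool
  unify Bool ~ d
_ _ : Bool
  unify Bool ~ Bool
let u : Int
  unify Int ~ Int
  unify Bool ~ Int
  FAIL: mismatch Bool ~ Int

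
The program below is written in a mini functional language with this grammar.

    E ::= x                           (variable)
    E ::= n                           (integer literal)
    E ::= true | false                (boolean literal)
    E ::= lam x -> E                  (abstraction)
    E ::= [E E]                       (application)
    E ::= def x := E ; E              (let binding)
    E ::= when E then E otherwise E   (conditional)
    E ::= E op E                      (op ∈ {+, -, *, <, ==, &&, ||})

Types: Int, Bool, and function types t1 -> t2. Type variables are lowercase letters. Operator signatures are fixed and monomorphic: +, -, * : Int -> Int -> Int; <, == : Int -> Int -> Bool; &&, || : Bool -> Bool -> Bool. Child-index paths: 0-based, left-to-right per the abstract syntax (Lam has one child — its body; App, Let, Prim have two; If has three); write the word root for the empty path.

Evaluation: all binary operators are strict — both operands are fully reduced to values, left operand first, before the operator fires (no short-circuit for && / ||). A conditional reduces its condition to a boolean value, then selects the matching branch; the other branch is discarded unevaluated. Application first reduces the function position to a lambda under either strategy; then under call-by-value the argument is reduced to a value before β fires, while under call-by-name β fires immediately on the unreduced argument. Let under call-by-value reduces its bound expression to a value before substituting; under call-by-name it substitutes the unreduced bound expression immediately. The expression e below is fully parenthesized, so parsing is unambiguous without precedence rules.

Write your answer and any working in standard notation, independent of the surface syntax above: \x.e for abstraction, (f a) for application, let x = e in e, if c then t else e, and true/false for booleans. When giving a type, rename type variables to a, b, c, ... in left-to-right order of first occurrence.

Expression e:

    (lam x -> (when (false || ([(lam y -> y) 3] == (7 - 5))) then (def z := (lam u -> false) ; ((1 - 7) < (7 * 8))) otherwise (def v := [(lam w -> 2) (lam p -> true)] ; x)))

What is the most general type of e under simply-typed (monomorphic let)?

Answer: Bool -> Bool

Derivation:
  unify Bool ~ Bool
y : b
\y._ : b -> b
  unify b -> b ~ Int -> c
  unify b ~ Int
  unify Int ~ c
_ _ : Int
  unify Int ~ Int
  unify Int ~ Int
  unify Int ~ Int
  unify Int ~ Int
  unify Bool ~ Bool
  unify Bool ~ Bool
\u._ : d -> Bool
let z : d -> Bool
  unify Int ~ Int
  unify Int ~ Int
  unify Int ~ Int
  unify Int ~ Int
  unify Int ~ Int
  unify Int ~ Int
\w._ : e -> Int
\p._ : f -> Bool
  unify e -> Int ~ (f -> Bool) -> g
  unify e ~ f -> Bool
  unify Int ~ g
_ _ : Int
let v : Int
x : a
  unify Bool ~ a
\x._ : Bool -> Bool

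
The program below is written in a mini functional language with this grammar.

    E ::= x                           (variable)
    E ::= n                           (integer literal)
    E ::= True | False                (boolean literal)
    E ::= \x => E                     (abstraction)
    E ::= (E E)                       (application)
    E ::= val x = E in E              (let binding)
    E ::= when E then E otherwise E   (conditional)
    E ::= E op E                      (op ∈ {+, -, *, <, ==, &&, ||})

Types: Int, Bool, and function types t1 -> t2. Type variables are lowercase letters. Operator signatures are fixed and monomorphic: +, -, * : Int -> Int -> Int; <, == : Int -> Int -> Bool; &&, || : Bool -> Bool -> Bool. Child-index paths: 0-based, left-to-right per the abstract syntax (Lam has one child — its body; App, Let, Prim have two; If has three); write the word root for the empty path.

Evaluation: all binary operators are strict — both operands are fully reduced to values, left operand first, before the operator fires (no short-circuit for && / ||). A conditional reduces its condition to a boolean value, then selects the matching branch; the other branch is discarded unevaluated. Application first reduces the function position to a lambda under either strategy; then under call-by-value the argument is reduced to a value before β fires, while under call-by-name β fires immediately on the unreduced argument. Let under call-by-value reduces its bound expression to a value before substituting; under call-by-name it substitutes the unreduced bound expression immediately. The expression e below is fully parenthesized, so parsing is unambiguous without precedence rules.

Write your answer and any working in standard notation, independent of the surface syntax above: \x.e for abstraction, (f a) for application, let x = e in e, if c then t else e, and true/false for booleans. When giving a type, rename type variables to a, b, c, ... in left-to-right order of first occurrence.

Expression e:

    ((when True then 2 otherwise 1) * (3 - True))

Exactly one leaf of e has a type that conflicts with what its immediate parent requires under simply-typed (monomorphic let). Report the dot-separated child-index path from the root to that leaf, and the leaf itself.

Answer: 1.1 : true

Working:
  unify Bool ~ Bool
  unify Int ~ Int
  unify Int ~ Int
  unify Int ~ Int
  unify Bool ~ Int
  FAIL: mismatch Bool ~ Int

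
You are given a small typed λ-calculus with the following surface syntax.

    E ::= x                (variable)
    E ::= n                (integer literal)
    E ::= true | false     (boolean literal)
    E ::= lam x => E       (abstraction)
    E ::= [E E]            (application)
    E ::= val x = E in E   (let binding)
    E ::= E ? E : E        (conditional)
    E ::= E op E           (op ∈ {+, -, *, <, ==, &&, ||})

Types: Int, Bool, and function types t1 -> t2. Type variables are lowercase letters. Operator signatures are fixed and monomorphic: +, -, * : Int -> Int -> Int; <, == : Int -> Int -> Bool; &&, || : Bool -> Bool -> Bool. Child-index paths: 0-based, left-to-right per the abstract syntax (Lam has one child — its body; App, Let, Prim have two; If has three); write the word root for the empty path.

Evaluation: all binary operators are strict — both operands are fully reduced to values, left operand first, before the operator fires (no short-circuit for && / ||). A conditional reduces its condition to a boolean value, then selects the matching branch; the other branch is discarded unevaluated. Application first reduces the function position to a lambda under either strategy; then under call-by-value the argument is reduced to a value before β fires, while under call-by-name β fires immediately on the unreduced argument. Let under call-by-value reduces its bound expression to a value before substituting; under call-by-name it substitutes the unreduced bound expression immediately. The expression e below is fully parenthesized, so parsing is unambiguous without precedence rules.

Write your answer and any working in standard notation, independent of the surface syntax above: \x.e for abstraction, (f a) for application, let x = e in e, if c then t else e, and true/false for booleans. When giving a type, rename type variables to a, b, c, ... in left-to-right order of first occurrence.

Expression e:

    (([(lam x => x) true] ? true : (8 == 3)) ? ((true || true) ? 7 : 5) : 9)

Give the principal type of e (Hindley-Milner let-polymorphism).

Answer: Int

Working:
x : a
\x._ : a -> a
  unify a -> a ~ Bool -> b
  unify a ~ Bool
  unify Bool ~ b
_ _ : Bool
  unify Bool ~ Bool
  unify Int ~ Int
  unify Int ~ Int
  unify Bool ~ Bool
  unify Bool ~ Bool
  unify Bool ~ Bool
  unify Bool ~ Bool
  unify Bool ~ Bool
  unify Int ~ Int
  unify Int ~ Int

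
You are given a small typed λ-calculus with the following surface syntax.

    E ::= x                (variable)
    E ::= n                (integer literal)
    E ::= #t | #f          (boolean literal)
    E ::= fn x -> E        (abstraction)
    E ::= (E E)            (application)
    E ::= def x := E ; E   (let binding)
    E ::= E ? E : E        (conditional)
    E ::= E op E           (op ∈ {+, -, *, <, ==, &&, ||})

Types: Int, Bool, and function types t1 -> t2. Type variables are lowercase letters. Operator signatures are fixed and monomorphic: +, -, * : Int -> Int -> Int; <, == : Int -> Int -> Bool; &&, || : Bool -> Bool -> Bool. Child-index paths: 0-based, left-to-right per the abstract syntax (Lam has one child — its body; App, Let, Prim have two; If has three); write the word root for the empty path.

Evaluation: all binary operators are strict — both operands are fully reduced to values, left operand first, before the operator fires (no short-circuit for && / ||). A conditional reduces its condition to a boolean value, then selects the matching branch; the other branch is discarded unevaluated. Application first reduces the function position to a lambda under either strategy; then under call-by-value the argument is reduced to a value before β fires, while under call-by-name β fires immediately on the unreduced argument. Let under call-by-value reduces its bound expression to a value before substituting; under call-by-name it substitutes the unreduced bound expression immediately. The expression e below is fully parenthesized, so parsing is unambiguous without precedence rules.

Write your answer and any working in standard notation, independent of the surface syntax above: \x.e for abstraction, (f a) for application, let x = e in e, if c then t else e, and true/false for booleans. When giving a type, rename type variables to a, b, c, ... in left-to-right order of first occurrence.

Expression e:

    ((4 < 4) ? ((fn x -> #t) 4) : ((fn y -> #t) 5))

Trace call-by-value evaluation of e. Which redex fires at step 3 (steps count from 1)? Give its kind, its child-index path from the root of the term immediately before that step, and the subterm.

Answer: beta at root : ((\y.true) 5)

Working:
step 0: (if (4 < 4) then ((\x.true) 4) else ((\y.true) 5))
step 1: [delta@0] (if false then ((\x.true) 4) else ((\y.true) 5))
step 2: [if@root] ((\y.true) 5)
step 3: [beta@root] true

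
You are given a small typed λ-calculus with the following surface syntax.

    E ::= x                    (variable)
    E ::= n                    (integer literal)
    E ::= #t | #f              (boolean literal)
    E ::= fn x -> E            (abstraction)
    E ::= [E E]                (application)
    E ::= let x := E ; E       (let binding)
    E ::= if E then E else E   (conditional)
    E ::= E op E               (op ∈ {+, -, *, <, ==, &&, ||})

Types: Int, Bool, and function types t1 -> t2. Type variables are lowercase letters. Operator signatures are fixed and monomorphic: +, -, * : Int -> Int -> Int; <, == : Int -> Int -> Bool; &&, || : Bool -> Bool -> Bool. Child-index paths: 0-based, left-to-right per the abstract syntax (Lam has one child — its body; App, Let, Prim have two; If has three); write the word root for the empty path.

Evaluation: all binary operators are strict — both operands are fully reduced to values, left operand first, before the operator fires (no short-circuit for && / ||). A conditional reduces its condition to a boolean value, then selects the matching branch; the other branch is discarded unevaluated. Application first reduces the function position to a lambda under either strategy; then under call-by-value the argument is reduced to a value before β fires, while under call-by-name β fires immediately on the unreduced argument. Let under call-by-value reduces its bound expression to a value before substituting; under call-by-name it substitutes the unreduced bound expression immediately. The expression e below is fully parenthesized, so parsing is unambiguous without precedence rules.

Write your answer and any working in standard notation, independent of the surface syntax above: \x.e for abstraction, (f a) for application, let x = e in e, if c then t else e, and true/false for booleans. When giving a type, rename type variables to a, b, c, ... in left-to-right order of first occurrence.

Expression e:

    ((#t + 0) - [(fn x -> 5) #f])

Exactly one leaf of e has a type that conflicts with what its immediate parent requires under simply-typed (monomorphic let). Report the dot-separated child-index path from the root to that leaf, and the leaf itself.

Working:
  unify Bool ~ Int
  FAIL: mismatch Bool ~ Int

Answer: 0.0 : true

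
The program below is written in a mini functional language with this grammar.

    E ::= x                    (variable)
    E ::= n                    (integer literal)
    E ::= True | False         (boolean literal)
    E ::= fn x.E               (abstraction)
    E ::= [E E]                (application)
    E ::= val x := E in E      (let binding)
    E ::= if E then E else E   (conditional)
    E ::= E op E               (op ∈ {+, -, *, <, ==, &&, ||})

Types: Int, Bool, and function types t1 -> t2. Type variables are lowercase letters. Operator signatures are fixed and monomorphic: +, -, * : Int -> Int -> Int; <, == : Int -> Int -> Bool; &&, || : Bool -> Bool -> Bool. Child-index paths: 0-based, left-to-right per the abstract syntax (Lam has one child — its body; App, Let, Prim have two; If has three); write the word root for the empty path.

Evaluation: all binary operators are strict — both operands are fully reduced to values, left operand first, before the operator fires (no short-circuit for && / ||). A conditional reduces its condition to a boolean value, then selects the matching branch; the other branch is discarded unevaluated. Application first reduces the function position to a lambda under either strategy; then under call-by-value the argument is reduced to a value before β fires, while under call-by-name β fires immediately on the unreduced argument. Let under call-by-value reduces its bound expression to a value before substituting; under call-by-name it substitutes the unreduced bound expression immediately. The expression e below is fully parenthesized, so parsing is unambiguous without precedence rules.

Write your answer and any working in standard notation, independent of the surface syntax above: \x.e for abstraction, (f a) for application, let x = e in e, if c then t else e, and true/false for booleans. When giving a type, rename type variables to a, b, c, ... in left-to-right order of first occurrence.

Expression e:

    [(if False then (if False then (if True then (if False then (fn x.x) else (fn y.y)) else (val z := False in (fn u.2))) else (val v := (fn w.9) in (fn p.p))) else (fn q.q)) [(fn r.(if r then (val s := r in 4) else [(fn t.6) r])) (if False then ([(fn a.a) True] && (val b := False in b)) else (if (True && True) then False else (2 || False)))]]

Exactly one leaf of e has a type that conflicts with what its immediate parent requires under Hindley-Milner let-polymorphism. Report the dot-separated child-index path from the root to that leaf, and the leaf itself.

Derivation:
  unify Bool ~ Bool
  unify Bool ~ Bool
  unify Bool ~ Bool
  unify Bool ~ Bool
x : a
\x._ : a -> a
y : b
\y._ : b -> b
  unify a -> a ~ b -> b
  unify a ~ b
  unify b ~ b
let z : Bool
\u._ : c -> Int
  unify b -> b ~ c -> Int
  unify b ~ c
  unify c ~ Int
\w._ : d -> Int
let v : forall. d -> Int
p : e
\p._ : e -> e
  unify Int -> Int ~ e -> e
  unify Int ~ e
  unify Int ~ Int
q : f
\q._ : f -> f
  unify Int -> Int ~ f -> f
  unify Int ~ f
  unify Int ~ Int
r : g
  unify g ~ Bool
r : Bool
let s : Bool
\t._ : h -> Int
r : Bool
  unify h -> Int ~ Bool -> i
  unify h ~ Bool
  unify Int ~ i
_ _ : Int
  unify Int ~ Int
\r._ : Bool -> Int
  unify Bool ~ Bool
a : j
\a._ : j -> j
  unify j -> j ~ Bool -> k
  unify j ~ Bool
  unify Bool ~ k
_ _ : Bool
  unify Bool ~ Bool
let b : Bool
b : Bool
  unify Bool ~ Bool
  unify Bool ~ Bool
  unify Bool ~ Bool
  unify Bool ~ Bool
  unify Int ~ Bool
  FAIL: mismatch Int ~ Bool

Answer: 1.1.2.2.0 : 2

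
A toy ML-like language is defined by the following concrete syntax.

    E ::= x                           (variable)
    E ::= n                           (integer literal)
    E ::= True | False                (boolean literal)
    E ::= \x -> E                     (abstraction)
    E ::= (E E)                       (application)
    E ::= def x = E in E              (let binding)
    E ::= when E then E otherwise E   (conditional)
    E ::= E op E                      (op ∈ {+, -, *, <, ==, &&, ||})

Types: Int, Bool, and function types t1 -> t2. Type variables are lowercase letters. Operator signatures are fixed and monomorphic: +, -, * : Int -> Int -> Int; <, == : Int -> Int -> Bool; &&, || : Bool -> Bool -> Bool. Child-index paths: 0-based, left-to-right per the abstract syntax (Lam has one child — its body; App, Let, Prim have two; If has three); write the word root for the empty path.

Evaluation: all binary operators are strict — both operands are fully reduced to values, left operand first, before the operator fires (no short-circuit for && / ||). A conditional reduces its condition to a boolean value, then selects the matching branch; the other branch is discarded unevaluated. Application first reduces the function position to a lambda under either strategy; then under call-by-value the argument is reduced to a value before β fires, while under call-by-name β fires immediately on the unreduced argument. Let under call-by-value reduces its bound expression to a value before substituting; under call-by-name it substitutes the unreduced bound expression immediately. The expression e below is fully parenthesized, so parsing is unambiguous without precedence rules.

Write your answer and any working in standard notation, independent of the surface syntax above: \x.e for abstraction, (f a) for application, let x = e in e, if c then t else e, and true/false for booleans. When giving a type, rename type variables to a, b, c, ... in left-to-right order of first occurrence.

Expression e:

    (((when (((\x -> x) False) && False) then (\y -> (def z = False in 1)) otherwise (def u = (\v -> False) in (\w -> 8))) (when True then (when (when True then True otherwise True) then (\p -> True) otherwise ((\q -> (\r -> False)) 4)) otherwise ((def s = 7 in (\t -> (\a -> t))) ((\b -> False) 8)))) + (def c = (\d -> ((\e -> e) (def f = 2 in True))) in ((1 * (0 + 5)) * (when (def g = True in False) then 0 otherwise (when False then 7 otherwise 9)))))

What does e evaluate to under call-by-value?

Answer: 53

Derivation:
step 0: (((if (((\x.x) false) && false) then (\y.(let z = false in 1)) else (let u = (\v.false) in (\w.8))) (if true then (if (if true then true else true) then (\p.true) else ((\q.(\r.false)) 4)) else ((let s = 7 in (\t.(\a.t))) ((\b.false) 8)))) + (let c = (\d.((\e.e) (let f = 2 in true))) in ((1 * (0 + 5)) * (if (let g = true in false) then 0 else (if false then 7 else 9)))))
step 1: [beta@0.0.0.0] (((if (false && false) then (\y.(let z = false in 1)) else (let u = (\v.false) in (\w.8))) (if true then (if (if true then true else true) then (\p.true) else ((\q.(\r.false)) 4)) else ((let s = 7 in (\t.(\a.t))) ((\b.false) 8)))) + (let c = (\d.((\e.e) (let f = 2 in true))) in ((1 * (0 + 5)) * (if (let g = true in false) then 0 else (if false then 7 else 9)))))
step 2: [delta@0.0.0] (((if false then (\y.(let z = false in 1)) else (let u = (\v.false) in (\w.8))) (if true then (if (if true then true else true) then (\p.true) else ((\q.(\r.false)) 4)) else ((let s = 7 in (\t.(\a.t))) ((\b.false) 8)))) + (let c = (\d.((\e.e) (let f = 2 in true))) in ((1 * (0 + 5)) * (if (let g = true in false) then 0 else (if false then 7 else 9)))))
step 3: [if@0.0] (((let u = (\v.false) in (\w.8)) (if true then (if (if true then true else true) then (\p.true) else ((\q.(\r.false)) 4)) else ((let s = 7 in (\t.(\a.t))) ((\b.false) 8)))) + (let c = (\d.((\e.e) (let f = 2 in true))) in ((1 * (0 + 5)) * (if (let g = true in false) then 0 else (if false then 7 else 9)))))
step 4: [let@0.0] (((\w.8) (if true then (if (if true then true else true) then (\p.true) else ((\q.(\r.false)) 4)) else ((let s = 7 in (\t.(\a.t))) ((\b.false) 8)))) + (let c = (\d.((\e.e) (let f = 2 in true))) in ((1 * (0 + 5)) * (if (let g = true in false) then 0 else (if false then 7 else 9)))))
step 5: [if@0.1] (((\w.8) (if (if true then true else true) then (\p.true) else ((\q.(\r.false)) 4))) + (let c = (\d.((\e.e) (let f = 2 in true))) in ((1 * (0 + 5)) * (if (let g = true in false) then 0 else (if false then 7 else 9)))))
step 6: [if@0.1.0] (((\w.8) (if true then (\p.true) else ((\q.(\r.false)) 4))) + (let c = (\d.((\e.e) (let f = 2 in true))) in ((1 * (0 + 5)) * (if (let g = true in false) then 0 else (if false then 7 else 9)))))
step 7: [if@0.1] (((\w.8) (\p.true)) + (let c = (\d.((\e.e) (let f = 2 in true))) in ((1 * (0 + 5)) * (if (let g = true in false) then 0 else (if false then 7 else 9)))))
step 8: [beta@0] (8 + (let c = (\d.((\e.e) (let f = 2 in true))) in ((1 * (0 + 5)) * (if (let g = true in false) then 0 else (if false then 7 else 9)))))
step 9: [let@1] (8 + ((1 * (0 + 5)) * (if (let g = true in false) then 0 else (if false then 7 else 9))))
step 10: [delta@1.0.1] (8 + ((1 * 5) * (if (let g = true in false) then 0 else (if false then 7 else 9))))
step 11: [delta@1.0] (8 + (5 * (if (let g = true in false) then 0 else (if false then 7 else 9))))
step 12: [let@1.1.0] (8 + (5 * (if false then 0 else (if false then 7 else 9))))
step 13: [if@1.1] (8 + (5 * (if false then 7 else 9)))
step 14: [if@1.1] (8 + (5 * 9))
step 15: [delta@1] (8 + 45)
step 16: [delta@root] 53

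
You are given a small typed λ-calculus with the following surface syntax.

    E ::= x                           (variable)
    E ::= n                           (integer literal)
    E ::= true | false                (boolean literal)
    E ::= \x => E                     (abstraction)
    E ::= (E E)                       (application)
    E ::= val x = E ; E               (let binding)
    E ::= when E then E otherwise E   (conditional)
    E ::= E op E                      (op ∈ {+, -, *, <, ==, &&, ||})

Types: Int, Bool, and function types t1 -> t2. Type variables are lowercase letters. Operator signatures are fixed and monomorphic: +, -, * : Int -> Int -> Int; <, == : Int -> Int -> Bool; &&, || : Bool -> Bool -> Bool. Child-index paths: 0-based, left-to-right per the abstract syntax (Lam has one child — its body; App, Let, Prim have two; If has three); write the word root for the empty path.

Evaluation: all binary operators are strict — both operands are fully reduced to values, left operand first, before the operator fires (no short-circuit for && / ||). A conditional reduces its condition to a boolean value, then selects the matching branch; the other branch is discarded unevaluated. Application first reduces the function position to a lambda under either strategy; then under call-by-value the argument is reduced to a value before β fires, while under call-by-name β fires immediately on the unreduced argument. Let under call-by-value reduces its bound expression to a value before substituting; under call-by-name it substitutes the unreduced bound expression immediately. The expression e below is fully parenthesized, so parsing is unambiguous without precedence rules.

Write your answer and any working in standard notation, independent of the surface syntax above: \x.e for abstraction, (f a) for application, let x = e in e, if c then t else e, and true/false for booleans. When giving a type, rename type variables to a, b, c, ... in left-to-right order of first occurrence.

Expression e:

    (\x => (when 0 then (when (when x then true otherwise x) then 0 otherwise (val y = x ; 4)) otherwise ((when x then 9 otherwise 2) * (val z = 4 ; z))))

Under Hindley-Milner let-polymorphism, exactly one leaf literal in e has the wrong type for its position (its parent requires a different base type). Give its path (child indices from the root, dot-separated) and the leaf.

Answer: 0.0 : 0

Derivation:
  unify Int ~ Bool
  FAIL: mismatch Int ~ Bool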